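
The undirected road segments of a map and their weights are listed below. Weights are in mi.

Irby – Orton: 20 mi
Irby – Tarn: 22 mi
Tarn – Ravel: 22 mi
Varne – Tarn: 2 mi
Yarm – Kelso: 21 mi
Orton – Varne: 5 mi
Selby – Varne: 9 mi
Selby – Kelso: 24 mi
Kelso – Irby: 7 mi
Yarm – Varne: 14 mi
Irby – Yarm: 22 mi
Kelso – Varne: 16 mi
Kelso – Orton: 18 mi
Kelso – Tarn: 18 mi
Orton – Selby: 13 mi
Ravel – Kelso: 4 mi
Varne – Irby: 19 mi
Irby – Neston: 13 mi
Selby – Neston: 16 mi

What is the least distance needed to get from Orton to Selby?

13 mi

Running Dijkstra from Orton:
Orton: 0
Varne: 5  (via Orton)
Tarn: 7  (via Varne)
Selby: 13  (via Orton)
Shortest route: Orton–Selby = 13 mi.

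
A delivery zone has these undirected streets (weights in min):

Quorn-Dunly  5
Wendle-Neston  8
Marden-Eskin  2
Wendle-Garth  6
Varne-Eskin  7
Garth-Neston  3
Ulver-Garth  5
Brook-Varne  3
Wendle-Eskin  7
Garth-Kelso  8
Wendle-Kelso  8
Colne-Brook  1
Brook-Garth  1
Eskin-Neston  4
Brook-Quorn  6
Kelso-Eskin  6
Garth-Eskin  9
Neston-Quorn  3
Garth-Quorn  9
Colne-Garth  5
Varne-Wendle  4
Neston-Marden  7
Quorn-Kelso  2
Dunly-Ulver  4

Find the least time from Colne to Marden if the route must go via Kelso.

17 min

Shortest Colne→Kelso: Colne–Brook–Quorn–Kelso = 9
Best Kelso to Marden: Kelso–Eskin–Marden costing 8
Total via Kelso: 9 + 8 = 17 min.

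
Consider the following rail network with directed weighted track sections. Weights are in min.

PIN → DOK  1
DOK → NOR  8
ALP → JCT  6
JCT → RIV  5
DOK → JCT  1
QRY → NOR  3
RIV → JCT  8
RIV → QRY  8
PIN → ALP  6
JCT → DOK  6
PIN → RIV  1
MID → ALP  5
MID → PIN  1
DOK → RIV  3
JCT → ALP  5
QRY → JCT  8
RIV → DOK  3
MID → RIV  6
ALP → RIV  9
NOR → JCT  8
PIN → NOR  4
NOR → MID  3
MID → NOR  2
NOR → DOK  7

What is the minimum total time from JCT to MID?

Running Dijkstra from JCT:
JCT: 0
ALP: 5  (via JCT)
RIV: 5  (via JCT)
DOK: 6  (via JCT)
QRY: 13  (via RIV)
NOR: 14  (via DOK)
MID: 17  (via NOR)
Shortest route: JCT → DOK → NOR → MID = 17 min.

17 min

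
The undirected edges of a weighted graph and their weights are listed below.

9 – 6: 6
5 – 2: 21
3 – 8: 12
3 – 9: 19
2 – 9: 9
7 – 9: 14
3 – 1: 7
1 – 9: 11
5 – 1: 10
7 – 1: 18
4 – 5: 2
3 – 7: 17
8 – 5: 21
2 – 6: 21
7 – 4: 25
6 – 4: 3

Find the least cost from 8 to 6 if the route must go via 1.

Best 8 to 1: 8–3–1 costing 19
Best 1 to 6: 1–5–4–6 costing 15
Total via 1: 19 + 15 = 34.

34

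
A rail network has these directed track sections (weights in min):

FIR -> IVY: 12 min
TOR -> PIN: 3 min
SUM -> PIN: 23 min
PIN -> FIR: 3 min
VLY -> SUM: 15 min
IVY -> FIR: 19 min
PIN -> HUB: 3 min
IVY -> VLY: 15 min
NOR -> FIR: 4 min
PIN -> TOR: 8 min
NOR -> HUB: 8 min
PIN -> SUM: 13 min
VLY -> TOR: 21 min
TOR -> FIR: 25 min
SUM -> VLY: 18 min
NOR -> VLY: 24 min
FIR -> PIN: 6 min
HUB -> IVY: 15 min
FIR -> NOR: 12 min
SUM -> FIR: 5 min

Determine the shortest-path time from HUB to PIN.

40 min

Candidate routes:
HUB → IVY → FIR → PIN: 15+19+6 = 40
HUB → IVY → VLY → TOR → PIN: 15+15+21+3 = 54
HUB → IVY → VLY → SUM → FIR → PIN: 15+15+15+5+6 = 56
The minimum is 40 min via HUB → IVY → FIR → PIN.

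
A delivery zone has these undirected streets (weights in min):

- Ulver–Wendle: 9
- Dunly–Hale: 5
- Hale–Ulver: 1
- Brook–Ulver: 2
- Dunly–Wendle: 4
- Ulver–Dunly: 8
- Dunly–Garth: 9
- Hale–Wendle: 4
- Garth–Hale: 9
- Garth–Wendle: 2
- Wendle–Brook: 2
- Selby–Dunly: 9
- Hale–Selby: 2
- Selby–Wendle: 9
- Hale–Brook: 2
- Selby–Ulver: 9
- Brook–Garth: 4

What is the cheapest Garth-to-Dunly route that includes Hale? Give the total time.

11 min

Best Garth to Hale: Garth → Wendle → Hale costing 6
Shortest Hale→Dunly: Hale → Dunly = 5
Total via Hale: 6 + 5 = 11 min.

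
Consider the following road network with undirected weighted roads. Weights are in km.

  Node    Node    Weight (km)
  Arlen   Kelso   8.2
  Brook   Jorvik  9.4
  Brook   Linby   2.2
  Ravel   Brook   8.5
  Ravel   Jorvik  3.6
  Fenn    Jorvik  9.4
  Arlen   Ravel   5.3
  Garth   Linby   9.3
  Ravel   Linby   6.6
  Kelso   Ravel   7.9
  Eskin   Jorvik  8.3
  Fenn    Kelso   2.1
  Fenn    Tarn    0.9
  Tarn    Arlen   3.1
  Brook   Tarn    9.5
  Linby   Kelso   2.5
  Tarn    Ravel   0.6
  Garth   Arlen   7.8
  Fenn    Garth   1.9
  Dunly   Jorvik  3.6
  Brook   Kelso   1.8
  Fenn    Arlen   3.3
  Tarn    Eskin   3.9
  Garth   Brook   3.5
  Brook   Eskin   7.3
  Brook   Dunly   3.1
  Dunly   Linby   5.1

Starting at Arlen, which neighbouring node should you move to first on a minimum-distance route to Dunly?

Fenn

Compare a few routes:
Arlen → Fenn → Kelso → Brook → Dunly: 3.3+2.1+1.8+3.1 = 10.3
Arlen → Tarn → Fenn → Kelso → Brook → Dunly: 3.1+0.9+2.1+1.8+3.1 = 11
Arlen → Tarn → Ravel → Jorvik → Dunly: 3.1+0.6+3.6+3.6 = 10.9
The minimum is 10.3 km via Arlen → Fenn → Kelso → Brook → Dunly.
So from Arlen the first move is to Fenn.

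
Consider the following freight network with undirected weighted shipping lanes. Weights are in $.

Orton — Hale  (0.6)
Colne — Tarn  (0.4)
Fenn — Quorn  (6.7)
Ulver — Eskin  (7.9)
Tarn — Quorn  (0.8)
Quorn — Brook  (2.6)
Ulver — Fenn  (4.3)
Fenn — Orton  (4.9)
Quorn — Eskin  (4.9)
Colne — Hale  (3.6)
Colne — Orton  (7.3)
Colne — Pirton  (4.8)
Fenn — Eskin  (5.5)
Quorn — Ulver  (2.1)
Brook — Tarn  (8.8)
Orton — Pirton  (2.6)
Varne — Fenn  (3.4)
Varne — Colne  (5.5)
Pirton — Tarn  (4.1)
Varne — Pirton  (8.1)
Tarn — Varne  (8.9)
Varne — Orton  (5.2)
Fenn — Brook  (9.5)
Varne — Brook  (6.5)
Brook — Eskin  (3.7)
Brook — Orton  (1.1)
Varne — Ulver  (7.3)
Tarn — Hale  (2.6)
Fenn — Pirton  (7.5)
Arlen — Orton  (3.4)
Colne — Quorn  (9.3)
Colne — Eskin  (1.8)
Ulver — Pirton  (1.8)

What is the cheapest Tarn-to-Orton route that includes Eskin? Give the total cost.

$7

Shortest Tarn→Eskin: Tarn → Colne → Eskin = 2.2
Shortest Eskin→Orton: Eskin → Brook → Orton = 4.8
Total via Eskin: 2.2 + 4.8 = $7.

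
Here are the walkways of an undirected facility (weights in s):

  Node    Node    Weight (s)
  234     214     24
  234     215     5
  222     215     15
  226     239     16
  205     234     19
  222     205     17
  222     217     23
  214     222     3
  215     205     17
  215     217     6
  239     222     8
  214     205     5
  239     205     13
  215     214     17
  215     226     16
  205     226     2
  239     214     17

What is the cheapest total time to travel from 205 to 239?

Shortest distances from 205:
205: 0
226: 2  (via 205)
214: 5  (via 205)
222: 8  (via 214)
239: 13  (via 205)
Shortest route: 205 → 239 = 13 s.

13 s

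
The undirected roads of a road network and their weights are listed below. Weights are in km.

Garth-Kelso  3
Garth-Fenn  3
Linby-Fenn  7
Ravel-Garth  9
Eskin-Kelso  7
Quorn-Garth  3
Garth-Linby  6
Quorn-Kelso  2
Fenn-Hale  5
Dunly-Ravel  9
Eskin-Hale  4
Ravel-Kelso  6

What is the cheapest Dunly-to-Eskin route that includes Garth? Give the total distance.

Best Dunly to Garth: Dunly → Ravel → Garth costing 18
Shortest Garth→Eskin: Garth → Kelso → Eskin = 10
Total via Garth: 18 + 10 = 28 km.

28 km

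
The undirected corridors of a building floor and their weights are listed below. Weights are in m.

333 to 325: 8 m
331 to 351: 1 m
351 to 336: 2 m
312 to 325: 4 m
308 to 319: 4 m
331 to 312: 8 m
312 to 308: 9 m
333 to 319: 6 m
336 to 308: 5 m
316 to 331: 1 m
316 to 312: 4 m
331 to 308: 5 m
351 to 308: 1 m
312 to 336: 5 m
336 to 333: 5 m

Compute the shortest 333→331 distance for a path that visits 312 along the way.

15 m

Shortest 333→312: 333–336–312 = 10
Best 312 to 331: 312–316–331 costing 5
Total via 312: 10 + 5 = 15 m.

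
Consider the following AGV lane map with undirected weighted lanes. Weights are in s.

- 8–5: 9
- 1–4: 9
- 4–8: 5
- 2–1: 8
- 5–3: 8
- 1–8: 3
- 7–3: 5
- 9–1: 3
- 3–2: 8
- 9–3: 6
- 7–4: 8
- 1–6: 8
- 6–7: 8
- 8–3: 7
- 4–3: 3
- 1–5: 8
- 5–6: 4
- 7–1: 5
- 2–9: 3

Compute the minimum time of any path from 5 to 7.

Candidate routes:
5 - 3 - 7: 8+5 = 13
5 - 6 - 7: 4+8 = 12
Cheapest is 5 - 6 - 7 at 12 s.

12 s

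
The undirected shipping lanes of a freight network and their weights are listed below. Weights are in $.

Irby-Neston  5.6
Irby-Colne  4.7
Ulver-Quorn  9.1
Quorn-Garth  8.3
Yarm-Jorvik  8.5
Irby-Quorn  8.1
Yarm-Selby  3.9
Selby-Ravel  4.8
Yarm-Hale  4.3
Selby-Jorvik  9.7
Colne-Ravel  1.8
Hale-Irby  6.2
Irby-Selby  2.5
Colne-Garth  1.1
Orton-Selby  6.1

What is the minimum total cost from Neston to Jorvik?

Settle nodes by increasing distance from Neston:
Neston: 0
Irby: 5.6  (via Neston)
Selby: 8.1  (via Irby)
Colne: 10.3  (via Irby)
Garth: 11.4  (via Colne)
Hale: 11.8  (via Irby)
Yarm: 12  (via Selby)
Ravel: 12.1  (via Colne)
Quorn: 13.7  (via Irby)
Orton: 14.2  (via Selby)
Jorvik: 17.8  (via Selby)
Shortest route: Neston–Irby–Selby–Jorvik = $17.8.

$17.8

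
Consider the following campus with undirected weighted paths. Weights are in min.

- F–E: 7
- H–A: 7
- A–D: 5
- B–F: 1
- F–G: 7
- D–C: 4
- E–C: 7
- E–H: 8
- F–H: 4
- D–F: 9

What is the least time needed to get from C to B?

14 min

Candidate routes:
C–D–F–B: 4+9+1 = 14
C–E–F–B: 7+7+1 = 15
Cheapest is C–D–F–B at 14 min.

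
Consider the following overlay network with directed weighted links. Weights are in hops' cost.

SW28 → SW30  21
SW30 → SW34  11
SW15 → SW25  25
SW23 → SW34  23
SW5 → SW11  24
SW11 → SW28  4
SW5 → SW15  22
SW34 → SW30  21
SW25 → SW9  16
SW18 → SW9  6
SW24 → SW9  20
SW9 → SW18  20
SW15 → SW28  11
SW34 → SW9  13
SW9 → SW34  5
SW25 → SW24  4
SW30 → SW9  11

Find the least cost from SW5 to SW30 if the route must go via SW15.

54 hops' cost

Best SW5 to SW15: SW5 → SW15 costing 22
Best SW15 to SW30: SW15 → SW28 → SW30 costing 32
Total via SW15: 22 + 32 = 54 hops' cost.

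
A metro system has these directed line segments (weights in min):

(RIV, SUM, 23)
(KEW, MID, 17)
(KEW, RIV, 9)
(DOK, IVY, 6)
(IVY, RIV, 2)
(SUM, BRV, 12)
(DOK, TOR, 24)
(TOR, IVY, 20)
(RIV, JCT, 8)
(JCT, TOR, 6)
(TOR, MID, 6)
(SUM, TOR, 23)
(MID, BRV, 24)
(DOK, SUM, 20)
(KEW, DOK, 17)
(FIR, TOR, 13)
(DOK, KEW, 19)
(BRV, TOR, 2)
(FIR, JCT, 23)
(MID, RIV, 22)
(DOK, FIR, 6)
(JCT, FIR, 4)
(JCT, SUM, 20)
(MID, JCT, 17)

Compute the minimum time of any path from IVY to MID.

22 min

Enumerating some paths:
IVY - RIV - SUM - BRV - TOR - MID: 2+23+12+2+6 = 45
IVY - RIV - JCT - TOR - MID: 2+8+6+6 = 22
IVY - RIV - JCT - SUM - BRV - TOR - MID: 2+8+20+12+2+6 = 50
IVY - RIV - JCT - FIR - TOR - MID: 2+8+4+13+6 = 33
The minimum is 22 min via IVY - RIV - JCT - TOR - MID.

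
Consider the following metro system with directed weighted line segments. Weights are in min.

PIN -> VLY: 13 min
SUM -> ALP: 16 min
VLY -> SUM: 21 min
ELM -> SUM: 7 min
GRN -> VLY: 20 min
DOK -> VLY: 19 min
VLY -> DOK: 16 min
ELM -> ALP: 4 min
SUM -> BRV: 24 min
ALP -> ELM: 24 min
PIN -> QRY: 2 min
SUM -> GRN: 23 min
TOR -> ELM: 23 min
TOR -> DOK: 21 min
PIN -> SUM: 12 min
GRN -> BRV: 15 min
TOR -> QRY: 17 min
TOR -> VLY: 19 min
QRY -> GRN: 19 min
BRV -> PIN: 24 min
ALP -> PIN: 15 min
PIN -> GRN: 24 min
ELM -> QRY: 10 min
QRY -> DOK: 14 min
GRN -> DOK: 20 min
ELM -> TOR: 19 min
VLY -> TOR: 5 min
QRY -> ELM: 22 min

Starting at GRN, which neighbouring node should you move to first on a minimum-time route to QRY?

BRV

Candidate routes:
GRN–VLY–TOR–QRY: 20+5+17 = 42
GRN–BRV–PIN–QRY: 15+24+2 = 41
GRN–VLY–TOR–ELM–QRY: 20+5+23+10 = 58
The minimum is 41 min via GRN–BRV–PIN–QRY.
So from GRN the first move is to BRV.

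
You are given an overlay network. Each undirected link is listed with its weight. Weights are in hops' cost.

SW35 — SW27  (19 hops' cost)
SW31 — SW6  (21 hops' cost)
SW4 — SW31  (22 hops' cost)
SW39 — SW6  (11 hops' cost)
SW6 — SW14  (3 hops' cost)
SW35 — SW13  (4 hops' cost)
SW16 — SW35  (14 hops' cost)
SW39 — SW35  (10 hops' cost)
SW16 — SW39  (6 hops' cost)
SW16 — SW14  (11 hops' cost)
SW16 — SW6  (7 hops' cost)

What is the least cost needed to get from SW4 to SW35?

64 hops' cost

Candidate routes:
SW4 → SW31 → SW6 → SW16 → SW35: 22+21+7+14 = 64
SW4 → SW31 → SW6 → SW16 → SW39 → SW35: 22+21+7+6+10 = 66
SW4 → SW31 → SW6 → SW14 → SW16 → SW35: 22+21+3+11+14 = 71
SW4 → SW31 → SW6 → SW14 → SW16 → SW39 → SW35: 22+21+3+11+6+10 = 73
The minimum is 64 hops' cost via SW4 → SW31 → SW6 → SW16 → SW35.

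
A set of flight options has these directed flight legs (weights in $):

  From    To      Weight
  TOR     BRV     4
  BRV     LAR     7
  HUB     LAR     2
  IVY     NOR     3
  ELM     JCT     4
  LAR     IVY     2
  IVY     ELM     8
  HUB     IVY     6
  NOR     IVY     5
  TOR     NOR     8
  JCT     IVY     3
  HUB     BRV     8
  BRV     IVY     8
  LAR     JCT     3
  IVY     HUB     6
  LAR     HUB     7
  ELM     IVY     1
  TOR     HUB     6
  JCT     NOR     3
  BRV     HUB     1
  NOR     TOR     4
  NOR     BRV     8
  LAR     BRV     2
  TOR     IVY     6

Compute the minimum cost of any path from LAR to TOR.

$9

Enumerating some paths:
LAR - JCT - NOR - TOR: 3+3+4 = 10
LAR - JCT - IVY - NOR - TOR: 3+3+3+4 = 13
LAR - BRV - HUB - IVY - NOR - TOR: 2+1+6+3+4 = 16
LAR - IVY - NOR - TOR: 2+3+4 = 9
The minimum is $9 via LAR - IVY - NOR - TOR.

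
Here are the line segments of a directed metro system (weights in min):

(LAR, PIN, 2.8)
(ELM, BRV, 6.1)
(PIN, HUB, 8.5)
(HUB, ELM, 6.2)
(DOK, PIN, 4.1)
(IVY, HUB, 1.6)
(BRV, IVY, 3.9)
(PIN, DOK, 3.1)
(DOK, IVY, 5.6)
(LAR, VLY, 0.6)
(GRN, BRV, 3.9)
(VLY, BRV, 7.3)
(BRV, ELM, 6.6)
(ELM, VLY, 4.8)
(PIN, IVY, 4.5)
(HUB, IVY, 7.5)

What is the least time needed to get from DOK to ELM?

Candidate routes:
DOK–PIN–IVY–HUB–ELM: 4.1+4.5+1.6+6.2 = 16.4
DOK–IVY–HUB–ELM: 5.6+1.6+6.2 = 13.4
Cheapest is DOK–IVY–HUB–ELM at 13.4 min.

13.4 min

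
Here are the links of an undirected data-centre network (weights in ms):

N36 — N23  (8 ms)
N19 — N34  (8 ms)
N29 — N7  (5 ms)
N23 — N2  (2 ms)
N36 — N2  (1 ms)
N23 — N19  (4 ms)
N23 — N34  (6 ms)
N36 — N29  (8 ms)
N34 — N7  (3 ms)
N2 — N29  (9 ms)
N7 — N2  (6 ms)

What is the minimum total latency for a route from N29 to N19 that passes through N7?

Shortest N29→N7: N29–N7 = 5
Shortest N7→N19: N7–N34–N19 = 11
Total via N7: 5 + 11 = 16 ms.

16 ms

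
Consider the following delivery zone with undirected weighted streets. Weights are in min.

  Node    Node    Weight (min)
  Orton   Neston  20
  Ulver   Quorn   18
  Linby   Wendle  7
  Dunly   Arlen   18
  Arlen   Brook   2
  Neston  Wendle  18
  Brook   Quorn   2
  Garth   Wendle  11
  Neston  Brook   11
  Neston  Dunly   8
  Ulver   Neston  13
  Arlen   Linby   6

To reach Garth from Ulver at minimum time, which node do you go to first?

Neston

Candidate routes:
Ulver → Quorn → Brook → Arlen → Linby → Wendle → Garth: 18+2+2+6+7+11 = 46
Ulver → Neston → Wendle → Garth: 13+18+11 = 42
Cheapest is Ulver → Neston → Wendle → Garth at 42 min.
So from Ulver the first move is to Neston.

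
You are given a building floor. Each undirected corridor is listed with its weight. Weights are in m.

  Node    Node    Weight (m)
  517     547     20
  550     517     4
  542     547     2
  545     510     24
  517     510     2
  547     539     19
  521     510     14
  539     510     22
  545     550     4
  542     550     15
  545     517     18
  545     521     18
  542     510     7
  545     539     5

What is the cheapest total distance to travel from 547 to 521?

Candidate routes:
547 - 517 - 510 - 521: 20+2+14 = 36
547 - 542 - 510 - 521: 2+7+14 = 23
547 - 542 - 550 - 517 - 510 - 521: 2+15+4+2+14 = 37
547 - 542 - 510 - 517 - 550 - 545 - 521: 2+7+2+4+4+18 = 37
Cheapest is 547 - 542 - 510 - 521 at 23 m.

23 m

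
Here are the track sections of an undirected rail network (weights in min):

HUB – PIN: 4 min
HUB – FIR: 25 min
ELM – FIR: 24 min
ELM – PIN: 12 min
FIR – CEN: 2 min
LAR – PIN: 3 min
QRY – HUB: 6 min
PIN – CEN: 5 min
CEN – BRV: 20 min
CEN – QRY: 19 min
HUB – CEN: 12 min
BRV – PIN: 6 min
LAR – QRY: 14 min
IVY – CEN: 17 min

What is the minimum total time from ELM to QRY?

22 min

Candidate routes:
ELM - PIN - HUB - QRY: 12+4+6 = 22
ELM - PIN - LAR - QRY: 12+3+14 = 29
Cheapest is ELM - PIN - HUB - QRY at 22 min.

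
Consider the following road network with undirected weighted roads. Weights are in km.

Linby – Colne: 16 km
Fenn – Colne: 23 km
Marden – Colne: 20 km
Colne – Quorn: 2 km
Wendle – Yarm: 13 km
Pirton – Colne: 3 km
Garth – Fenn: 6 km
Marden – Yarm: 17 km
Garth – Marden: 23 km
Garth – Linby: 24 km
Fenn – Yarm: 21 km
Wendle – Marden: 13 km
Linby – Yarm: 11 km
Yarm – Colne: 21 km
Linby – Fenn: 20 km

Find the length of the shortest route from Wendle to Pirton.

36 km

Running Dijkstra from Wendle:
Wendle: 0
Yarm: 13  (via Wendle)
Marden: 13  (via Wendle)
Linby: 24  (via Yarm)
Colne: 33  (via Marden)
Fenn: 34  (via Yarm)
Quorn: 35  (via Colne)
Garth: 36  (via Marden)
Pirton: 36  (via Colne)
Shortest route: Wendle → Marden → Colne → Pirton = 36 km.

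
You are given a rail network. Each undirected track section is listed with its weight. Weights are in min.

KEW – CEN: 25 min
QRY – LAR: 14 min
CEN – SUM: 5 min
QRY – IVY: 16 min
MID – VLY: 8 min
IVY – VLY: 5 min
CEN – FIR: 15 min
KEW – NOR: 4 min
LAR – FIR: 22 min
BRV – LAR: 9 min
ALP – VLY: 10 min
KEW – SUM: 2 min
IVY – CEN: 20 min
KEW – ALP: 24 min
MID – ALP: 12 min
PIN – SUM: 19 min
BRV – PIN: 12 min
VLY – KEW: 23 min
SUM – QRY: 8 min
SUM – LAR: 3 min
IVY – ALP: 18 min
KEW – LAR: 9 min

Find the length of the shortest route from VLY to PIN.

44 min

Running Dijkstra from VLY:
VLY: 0
IVY: 5  (via VLY)
MID: 8  (via VLY)
ALP: 10  (via VLY)
QRY: 21  (via IVY)
KEW: 23  (via VLY)
SUM: 25  (via KEW)
CEN: 25  (via IVY)
NOR: 27  (via KEW)
LAR: 28  (via SUM)
BRV: 37  (via LAR)
FIR: 40  (via CEN)
PIN: 44  (via SUM)
Shortest route: VLY → KEW → SUM → PIN = 44 min.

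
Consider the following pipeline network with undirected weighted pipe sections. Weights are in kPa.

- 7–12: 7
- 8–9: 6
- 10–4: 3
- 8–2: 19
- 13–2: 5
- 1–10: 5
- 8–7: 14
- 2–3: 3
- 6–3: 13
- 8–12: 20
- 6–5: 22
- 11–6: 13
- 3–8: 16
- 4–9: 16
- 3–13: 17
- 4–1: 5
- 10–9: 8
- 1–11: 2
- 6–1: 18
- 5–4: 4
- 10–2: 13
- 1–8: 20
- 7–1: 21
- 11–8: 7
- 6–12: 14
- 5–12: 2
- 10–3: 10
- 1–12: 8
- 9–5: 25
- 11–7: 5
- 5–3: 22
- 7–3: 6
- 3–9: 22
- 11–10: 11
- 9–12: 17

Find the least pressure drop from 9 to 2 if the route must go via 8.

25 kPa

Best 9 to 8: 9 → 8 costing 6
Best 8 to 2: 8 → 2 costing 19
Total via 8: 6 + 19 = 25 kPa.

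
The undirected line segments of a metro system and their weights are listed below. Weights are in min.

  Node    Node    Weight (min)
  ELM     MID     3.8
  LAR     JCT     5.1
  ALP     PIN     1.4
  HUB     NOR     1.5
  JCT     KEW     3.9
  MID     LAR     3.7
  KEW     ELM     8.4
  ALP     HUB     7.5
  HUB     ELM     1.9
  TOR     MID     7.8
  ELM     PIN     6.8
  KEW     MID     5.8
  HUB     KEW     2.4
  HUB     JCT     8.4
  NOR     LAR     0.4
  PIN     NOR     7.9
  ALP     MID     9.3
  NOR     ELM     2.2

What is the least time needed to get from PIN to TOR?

18.4 min

Candidate routes:
PIN–ELM–MID–TOR: 6.8+3.8+7.8 = 18.4
PIN–ALP–MID–TOR: 1.4+9.3+7.8 = 18.5
PIN–ELM–NOR–LAR–MID–TOR: 6.8+2.2+0.4+3.7+7.8 = 20.9
PIN–NOR–LAR–MID–TOR: 7.9+0.4+3.7+7.8 = 19.8
The minimum is 18.4 min via PIN–ELM–MID–TOR.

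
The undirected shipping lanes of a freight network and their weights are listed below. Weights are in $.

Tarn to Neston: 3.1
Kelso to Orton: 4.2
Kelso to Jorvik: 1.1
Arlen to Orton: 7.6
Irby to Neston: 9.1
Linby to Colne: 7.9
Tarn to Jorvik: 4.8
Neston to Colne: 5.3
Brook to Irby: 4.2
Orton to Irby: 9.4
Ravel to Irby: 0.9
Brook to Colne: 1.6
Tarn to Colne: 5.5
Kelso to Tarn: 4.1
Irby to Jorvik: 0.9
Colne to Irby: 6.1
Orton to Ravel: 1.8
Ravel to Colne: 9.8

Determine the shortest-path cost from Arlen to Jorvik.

Shortest distances from Arlen:
Arlen: 0
Orton: 7.6  (via Arlen)
Ravel: 9.4  (via Orton)
Irby: 10.3  (via Ravel)
Jorvik: 11.2  (via Irby)
Shortest route: Arlen → Orton → Ravel → Irby → Jorvik = $11.2.

$11.2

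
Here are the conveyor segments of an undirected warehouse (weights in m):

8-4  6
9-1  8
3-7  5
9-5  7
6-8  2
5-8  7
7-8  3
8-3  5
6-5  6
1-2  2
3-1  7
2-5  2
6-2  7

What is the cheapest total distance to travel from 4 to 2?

Enumerating some paths:
4–8–6–5–2: 6+2+6+2 = 16
4–8–3–1–2: 6+5+7+2 = 20
4–8–6–2: 6+2+7 = 15
4–8–7–3–1–2: 6+3+5+7+2 = 23
Cheapest is 4–8–6–2 at 15 m.

15 m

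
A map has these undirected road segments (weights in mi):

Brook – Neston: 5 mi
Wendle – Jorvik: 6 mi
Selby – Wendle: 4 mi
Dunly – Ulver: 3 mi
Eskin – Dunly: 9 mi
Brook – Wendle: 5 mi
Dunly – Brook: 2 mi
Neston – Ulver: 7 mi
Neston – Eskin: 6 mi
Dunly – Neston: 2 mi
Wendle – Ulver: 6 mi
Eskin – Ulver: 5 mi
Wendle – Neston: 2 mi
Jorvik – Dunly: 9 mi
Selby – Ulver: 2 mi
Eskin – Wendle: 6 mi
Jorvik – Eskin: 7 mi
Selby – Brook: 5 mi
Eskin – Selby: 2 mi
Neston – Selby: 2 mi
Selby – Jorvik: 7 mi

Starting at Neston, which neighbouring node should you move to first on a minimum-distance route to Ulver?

Enumerating some paths:
Neston–Dunly–Ulver: 2+3 = 5
Neston–Ulver: 7 = 7
Neston–Selby–Ulver: 2+2 = 4
Cheapest is Neston–Selby–Ulver at 4 mi.
So from Neston the first move is to Selby.

Selby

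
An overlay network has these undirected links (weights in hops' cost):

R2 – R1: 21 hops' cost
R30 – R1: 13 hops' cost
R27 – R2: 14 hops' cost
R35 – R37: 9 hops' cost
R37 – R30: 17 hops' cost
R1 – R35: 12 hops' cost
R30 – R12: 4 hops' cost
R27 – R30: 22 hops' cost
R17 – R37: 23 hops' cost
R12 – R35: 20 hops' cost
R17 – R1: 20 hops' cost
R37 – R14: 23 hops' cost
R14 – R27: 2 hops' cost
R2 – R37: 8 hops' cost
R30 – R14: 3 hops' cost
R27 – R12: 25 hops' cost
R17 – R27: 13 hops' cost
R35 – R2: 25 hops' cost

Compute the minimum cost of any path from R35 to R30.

Running Dijkstra from R35:
R35: 0
R37: 9  (via R35)
R1: 12  (via R35)
R2: 17  (via R37)
R12: 20  (via R35)
R30: 24  (via R12)
Shortest route: R35–R12–R30 = 24 hops' cost.

24 hops' cost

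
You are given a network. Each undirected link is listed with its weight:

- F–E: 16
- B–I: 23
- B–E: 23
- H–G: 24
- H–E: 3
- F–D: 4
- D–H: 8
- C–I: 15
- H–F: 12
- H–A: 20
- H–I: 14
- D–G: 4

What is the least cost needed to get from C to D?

37

Candidate routes:
C - I - H - D: 15+14+8 = 37
C - I - H - F - D: 15+14+12+4 = 45
The minimum is 37 via C - I - H - D.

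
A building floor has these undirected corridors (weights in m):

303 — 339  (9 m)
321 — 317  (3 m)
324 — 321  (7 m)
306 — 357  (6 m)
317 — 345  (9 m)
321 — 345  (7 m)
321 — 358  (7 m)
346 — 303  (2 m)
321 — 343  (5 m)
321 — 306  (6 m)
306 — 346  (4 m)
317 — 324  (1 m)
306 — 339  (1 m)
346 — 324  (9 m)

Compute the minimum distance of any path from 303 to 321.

Running Dijkstra from 303:
303: 0
346: 2  (via 303)
306: 6  (via 346)
339: 7  (via 306)
324: 11  (via 346)
317: 12  (via 324)
357: 12  (via 306)
321: 12  (via 306)
Shortest route: 303 → 346 → 306 → 321 = 12 m.

12 m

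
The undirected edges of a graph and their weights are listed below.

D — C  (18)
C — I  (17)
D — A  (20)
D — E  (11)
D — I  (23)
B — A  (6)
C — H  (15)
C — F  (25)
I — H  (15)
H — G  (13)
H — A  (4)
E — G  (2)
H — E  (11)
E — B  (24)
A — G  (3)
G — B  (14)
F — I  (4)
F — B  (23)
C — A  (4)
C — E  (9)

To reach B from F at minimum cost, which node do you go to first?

Candidate routes:
F–I–H–A–B: 4+15+4+6 = 29
F–B: 23 = 23
Cheapest is F–B at 23.
So from F the first move is to B.

B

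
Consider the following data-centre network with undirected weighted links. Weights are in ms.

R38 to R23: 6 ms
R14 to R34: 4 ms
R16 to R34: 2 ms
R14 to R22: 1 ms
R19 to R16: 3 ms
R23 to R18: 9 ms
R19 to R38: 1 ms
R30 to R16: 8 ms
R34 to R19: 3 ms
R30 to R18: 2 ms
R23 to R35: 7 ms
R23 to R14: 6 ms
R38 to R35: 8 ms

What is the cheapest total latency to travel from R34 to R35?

12 ms

Settle nodes by increasing distance from R34:
R34: 0
R16: 2  (via R34)
R19: 3  (via R34)
R14: 4  (via R34)
R38: 4  (via R19)
R22: 5  (via R14)
R30: 10  (via R16)
R23: 10  (via R14)
R35: 12  (via R38)
Shortest route: R34 → R19 → R38 → R35 = 12 ms.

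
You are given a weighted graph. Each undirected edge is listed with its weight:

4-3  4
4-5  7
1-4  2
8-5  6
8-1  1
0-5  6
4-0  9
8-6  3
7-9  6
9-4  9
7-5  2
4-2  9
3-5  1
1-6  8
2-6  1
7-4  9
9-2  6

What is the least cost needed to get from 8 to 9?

10

Running Dijkstra from 8:
8: 0
1: 1  (via 8)
4: 3  (via 1)
6: 3  (via 8)
2: 4  (via 6)
5: 6  (via 8)
3: 7  (via 4)
7: 8  (via 5)
9: 10  (via 2)
Shortest route: 8–6–2–9 = 10.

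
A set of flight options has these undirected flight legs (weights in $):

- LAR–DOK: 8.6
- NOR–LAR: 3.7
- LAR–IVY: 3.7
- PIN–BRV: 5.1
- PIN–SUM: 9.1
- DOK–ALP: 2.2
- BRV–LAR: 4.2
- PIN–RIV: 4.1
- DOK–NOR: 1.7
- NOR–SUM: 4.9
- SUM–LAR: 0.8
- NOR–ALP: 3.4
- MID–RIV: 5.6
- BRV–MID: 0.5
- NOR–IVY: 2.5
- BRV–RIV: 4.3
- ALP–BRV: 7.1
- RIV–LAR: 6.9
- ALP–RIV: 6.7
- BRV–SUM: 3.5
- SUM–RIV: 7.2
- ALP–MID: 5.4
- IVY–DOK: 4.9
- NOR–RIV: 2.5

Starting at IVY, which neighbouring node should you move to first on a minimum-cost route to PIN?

Enumerating some paths:
IVY - NOR - RIV - PIN: 2.5+2.5+4.1 = 9.1
IVY - LAR - BRV - PIN: 3.7+4.2+5.1 = 13
Cheapest is IVY - NOR - RIV - PIN at $9.1.
So from IVY the first move is to NOR.

NOR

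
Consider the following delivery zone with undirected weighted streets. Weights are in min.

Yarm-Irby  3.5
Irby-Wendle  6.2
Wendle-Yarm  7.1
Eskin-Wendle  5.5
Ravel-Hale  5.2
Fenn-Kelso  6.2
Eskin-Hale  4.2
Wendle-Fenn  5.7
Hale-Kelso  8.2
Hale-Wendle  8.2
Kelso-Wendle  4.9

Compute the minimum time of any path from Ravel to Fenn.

Shortest distances from Ravel:
Ravel: 0
Hale: 5.2  (via Ravel)
Eskin: 9.4  (via Hale)
Wendle: 13.4  (via Hale)
Kelso: 13.4  (via Hale)
Fenn: 19.1  (via Wendle)
Shortest route: Ravel → Hale → Wendle → Fenn = 19.1 min.

19.1 min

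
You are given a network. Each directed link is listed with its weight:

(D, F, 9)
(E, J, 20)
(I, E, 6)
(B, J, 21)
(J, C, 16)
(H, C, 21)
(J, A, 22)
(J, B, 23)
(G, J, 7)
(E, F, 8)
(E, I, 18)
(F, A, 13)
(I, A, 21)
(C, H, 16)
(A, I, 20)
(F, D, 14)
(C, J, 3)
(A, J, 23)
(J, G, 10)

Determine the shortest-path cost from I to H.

Settle nodes by increasing distance from I:
I: 0
E: 6  (via I)
F: 14  (via E)
A: 21  (via I)
J: 26  (via E)
D: 28  (via F)
G: 36  (via J)
C: 42  (via J)
B: 49  (via J)
H: 58  (via C)
Shortest route: I → E → J → C → H = 58.

58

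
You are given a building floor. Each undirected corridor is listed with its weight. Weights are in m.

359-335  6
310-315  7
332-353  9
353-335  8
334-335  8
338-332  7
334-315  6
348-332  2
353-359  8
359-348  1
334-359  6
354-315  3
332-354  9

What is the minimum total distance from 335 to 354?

17 m

Enumerating some paths:
335 → 359 → 348 → 332 → 354: 6+1+2+9 = 18
335 → 334 → 315 → 354: 8+6+3 = 17
The minimum is 17 m via 335 → 334 → 315 → 354.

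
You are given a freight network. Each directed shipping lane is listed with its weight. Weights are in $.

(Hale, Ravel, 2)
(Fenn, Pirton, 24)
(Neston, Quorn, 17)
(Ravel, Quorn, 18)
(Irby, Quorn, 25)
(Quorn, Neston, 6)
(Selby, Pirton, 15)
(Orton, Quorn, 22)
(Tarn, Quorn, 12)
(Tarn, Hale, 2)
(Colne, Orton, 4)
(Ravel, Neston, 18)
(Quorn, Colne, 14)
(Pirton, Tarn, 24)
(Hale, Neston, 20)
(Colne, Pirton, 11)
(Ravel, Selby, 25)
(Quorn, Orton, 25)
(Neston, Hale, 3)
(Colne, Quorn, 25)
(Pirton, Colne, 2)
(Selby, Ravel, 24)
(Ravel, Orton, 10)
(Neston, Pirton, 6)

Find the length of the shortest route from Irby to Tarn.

Settle nodes by increasing distance from Irby:
Irby: 0
Quorn: 25  (via Irby)
Neston: 31  (via Quorn)
Hale: 34  (via Neston)
Ravel: 36  (via Hale)
Pirton: 37  (via Neston)
Colne: 39  (via Quorn)
Orton: 43  (via Colne)
Tarn: 61  (via Pirton)
Shortest route: Irby → Quorn → Neston → Pirton → Tarn = $61.

$61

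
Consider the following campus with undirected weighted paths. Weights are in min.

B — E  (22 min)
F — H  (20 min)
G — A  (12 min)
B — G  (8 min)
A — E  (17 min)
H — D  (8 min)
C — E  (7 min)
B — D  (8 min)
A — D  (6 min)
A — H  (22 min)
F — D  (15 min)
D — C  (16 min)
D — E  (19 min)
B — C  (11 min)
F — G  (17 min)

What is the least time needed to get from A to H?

14 min

Running Dijkstra from A:
A: 0
D: 6  (via A)
G: 12  (via A)
B: 14  (via D)
H: 14  (via D)
Shortest route: A–D–H = 14 min.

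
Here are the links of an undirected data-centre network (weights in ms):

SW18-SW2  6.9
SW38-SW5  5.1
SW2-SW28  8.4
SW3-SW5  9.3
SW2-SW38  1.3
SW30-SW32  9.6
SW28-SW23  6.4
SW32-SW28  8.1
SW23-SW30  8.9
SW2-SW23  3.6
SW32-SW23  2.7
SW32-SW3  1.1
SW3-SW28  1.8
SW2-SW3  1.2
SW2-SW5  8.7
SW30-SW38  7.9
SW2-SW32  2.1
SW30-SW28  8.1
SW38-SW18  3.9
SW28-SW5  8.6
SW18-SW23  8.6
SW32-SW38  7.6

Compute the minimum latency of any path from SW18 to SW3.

Running Dijkstra from SW18:
SW18: 0
SW38: 3.9  (via SW18)
SW2: 5.2  (via SW38)
SW3: 6.4  (via SW2)
Shortest route: SW18–SW38–SW2–SW3 = 6.4 ms.

6.4 ms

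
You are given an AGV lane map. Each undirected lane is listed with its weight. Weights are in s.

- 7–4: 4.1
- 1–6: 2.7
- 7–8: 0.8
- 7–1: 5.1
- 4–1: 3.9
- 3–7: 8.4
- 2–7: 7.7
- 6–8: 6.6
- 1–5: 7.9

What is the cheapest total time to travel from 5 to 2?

Running Dijkstra from 5:
5: 0
1: 7.9  (via 5)
6: 10.6  (via 1)
4: 11.8  (via 1)
7: 13  (via 1)
8: 13.8  (via 7)
2: 20.7  (via 7)
Shortest route: 5–1–7–2 = 20.7 s.

20.7 s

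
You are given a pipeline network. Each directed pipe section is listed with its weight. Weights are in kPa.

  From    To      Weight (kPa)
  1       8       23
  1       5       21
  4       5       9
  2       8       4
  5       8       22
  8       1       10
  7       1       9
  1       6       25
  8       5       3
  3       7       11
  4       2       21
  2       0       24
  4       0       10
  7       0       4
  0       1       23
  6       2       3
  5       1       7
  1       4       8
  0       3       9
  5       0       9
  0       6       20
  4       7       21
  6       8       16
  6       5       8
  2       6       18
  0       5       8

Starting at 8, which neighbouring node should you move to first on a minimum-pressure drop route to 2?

5

Candidate routes:
8 → 5 → 0 → 6 → 2: 3+9+20+3 = 35
8 → 5 → 1 → 6 → 2: 3+7+25+3 = 38
8 → 5 → 1 → 4 → 2: 3+7+8+21 = 39
8 → 1 → 6 → 2: 10+25+3 = 38
Cheapest is 8 → 5 → 0 → 6 → 2 at 35 kPa.
So from 8 the first move is to 5.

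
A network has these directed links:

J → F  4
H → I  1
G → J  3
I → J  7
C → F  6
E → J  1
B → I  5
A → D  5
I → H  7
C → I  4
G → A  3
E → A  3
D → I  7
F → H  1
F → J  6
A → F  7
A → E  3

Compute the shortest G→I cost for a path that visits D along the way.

15

Shortest G→D: G–A–D = 8
Shortest D→I: D–I = 7
Total via D: 8 + 7 = 15.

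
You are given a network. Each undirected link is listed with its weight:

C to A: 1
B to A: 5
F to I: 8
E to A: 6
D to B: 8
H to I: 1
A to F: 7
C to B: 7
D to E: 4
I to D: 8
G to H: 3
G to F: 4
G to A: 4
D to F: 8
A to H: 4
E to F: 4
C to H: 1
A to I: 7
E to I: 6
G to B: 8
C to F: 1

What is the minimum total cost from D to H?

Candidate routes:
D - F - C - H: 8+1+1 = 10
D - E - I - H: 4+6+1 = 11
D - E - F - C - H: 4+4+1+1 = 10
D - I - H: 8+1 = 9
Cheapest is D - I - H at 9.

9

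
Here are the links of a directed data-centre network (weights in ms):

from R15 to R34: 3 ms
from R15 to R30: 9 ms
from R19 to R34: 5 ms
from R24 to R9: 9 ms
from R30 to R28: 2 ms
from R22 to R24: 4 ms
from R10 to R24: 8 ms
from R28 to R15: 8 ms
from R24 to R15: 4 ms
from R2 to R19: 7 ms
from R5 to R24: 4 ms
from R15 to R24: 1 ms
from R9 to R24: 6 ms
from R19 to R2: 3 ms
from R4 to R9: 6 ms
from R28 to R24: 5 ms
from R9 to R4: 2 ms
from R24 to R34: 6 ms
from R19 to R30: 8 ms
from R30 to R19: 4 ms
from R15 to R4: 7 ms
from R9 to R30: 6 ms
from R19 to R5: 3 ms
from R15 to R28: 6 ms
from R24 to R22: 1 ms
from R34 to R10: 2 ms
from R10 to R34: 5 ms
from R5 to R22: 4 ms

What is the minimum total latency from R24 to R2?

Running Dijkstra from R24:
R24: 0
R22: 1  (via R24)
R15: 4  (via R24)
R34: 6  (via R24)
R10: 8  (via R34)
R9: 9  (via R24)
R28: 10  (via R15)
R4: 11  (via R15)
R30: 13  (via R15)
R19: 17  (via R30)
R5: 20  (via R19)
R2: 20  (via R19)
Shortest route: R24–R15–R30–R19–R2 = 20 ms.

20 ms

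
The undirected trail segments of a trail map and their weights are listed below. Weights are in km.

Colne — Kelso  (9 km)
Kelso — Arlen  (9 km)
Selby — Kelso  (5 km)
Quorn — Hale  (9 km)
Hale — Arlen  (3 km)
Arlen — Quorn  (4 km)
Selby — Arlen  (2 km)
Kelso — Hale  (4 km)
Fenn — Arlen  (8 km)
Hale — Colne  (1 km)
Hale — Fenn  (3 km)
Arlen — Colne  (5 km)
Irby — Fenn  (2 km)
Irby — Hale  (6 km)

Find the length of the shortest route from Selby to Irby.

10 km

Compare a few routes:
Selby - Arlen - Hale - Fenn - Irby: 2+3+3+2 = 10
Selby - Arlen - Hale - Irby: 2+3+6 = 11
Cheapest is Selby - Arlen - Hale - Fenn - Irby at 10 km.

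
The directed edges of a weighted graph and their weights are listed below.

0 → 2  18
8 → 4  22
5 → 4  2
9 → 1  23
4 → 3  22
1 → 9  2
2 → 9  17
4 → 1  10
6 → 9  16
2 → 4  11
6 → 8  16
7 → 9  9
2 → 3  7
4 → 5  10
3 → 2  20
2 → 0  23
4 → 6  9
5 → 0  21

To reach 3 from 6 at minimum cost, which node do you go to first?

8

Compare a few routes:
6 → 8 → 4 → 3: 16+22+22 = 60
6 → 8 → 4 → 5 → 0 → 2 → 3: 16+22+10+21+18+7 = 94
Cheapest is 6 → 8 → 4 → 3 at 60.
So from 6 the first move is to 8.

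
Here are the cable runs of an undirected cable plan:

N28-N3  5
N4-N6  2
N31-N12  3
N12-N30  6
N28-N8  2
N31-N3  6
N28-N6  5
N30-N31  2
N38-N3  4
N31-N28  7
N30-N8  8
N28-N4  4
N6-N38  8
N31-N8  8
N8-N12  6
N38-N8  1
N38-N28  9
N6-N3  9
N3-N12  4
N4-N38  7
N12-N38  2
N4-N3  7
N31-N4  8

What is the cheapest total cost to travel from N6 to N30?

12

Compare a few routes:
N6–N28–N31–N30: 5+7+2 = 14
N6–N4–N31–N30: 2+8+2 = 12
N6–N38–N12–N31–N30: 8+2+3+2 = 15
N6–N4–N28–N31–N30: 2+4+7+2 = 15
The minimum is 12 via N6–N4–N31–N30.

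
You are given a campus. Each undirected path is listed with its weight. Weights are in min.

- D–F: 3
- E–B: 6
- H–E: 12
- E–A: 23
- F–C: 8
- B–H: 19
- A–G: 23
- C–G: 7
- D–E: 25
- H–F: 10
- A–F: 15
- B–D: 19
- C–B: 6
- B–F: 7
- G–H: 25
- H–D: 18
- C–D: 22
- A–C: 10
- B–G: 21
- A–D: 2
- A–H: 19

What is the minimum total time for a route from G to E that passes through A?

Best G to A: G → C → A costing 17
Shortest A→E: A → D → F → B → E = 18
Total via A: 17 + 18 = 35 min.

35 min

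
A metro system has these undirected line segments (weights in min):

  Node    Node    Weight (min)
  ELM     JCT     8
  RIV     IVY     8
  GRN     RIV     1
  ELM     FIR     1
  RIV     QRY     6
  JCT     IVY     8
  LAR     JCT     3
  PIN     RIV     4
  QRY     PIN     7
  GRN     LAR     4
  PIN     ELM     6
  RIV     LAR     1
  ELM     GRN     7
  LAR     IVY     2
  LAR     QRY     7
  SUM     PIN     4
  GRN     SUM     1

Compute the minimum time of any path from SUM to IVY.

5 min

Settle nodes by increasing distance from SUM:
SUM: 0
GRN: 1  (via SUM)
RIV: 2  (via GRN)
LAR: 3  (via RIV)
PIN: 4  (via SUM)
IVY: 5  (via LAR)
Shortest route: SUM → GRN → RIV → LAR → IVY = 5 min.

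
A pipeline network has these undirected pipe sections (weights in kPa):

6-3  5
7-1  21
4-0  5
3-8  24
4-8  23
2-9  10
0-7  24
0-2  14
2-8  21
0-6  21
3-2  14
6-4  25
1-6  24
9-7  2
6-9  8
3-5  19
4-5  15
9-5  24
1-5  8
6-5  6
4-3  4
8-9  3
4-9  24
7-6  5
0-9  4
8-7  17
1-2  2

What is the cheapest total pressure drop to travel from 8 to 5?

Candidate routes:
8 → 9 → 7 → 6 → 5: 3+2+5+6 = 16
8 → 9 → 6 → 5: 3+8+6 = 17
Cheapest is 8 → 9 → 7 → 6 → 5 at 16 kPa.

16 kPa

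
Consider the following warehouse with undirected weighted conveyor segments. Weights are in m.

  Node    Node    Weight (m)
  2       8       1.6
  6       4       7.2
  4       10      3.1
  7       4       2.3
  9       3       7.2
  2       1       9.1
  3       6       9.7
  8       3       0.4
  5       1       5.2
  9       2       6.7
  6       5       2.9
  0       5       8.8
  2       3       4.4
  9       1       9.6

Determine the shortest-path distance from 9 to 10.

Settle nodes by increasing distance from 9:
9: 0
2: 6.7  (via 9)
3: 7.2  (via 9)
8: 7.6  (via 3)
1: 9.6  (via 9)
5: 14.8  (via 1)
6: 16.9  (via 3)
0: 23.6  (via 5)
4: 24.1  (via 6)
7: 26.4  (via 4)
10: 27.2  (via 4)
Shortest route: 9–3–6–4–10 = 27.2 m.

27.2 m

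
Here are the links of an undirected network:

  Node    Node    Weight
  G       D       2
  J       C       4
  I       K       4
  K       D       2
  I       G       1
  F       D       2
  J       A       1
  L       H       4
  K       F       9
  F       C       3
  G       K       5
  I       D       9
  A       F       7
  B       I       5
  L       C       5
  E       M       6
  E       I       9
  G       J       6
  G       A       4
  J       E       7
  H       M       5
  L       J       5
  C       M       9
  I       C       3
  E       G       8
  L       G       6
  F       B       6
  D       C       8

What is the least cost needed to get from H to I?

11

Enumerating some paths:
H - L - G - I: 4+6+1 = 11
H - L - C - I: 4+5+3 = 12
Cheapest is H - L - G - I at 11.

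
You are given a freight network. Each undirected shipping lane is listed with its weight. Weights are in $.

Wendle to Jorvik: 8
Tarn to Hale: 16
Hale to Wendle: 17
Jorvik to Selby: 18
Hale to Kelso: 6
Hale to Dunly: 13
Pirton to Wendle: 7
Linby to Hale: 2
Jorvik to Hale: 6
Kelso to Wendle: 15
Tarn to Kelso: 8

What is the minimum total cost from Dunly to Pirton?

Compare a few routes:
Dunly → Hale → Wendle → Pirton: 13+17+7 = 37
Dunly → Hale → Tarn → Kelso → Wendle → Pirton: 13+16+8+15+7 = 59
Dunly → Hale → Jorvik → Wendle → Pirton: 13+6+8+7 = 34
Dunly → Hale → Kelso → Wendle → Pirton: 13+6+15+7 = 41
Cheapest is Dunly → Hale → Jorvik → Wendle → Pirton at $34.

$34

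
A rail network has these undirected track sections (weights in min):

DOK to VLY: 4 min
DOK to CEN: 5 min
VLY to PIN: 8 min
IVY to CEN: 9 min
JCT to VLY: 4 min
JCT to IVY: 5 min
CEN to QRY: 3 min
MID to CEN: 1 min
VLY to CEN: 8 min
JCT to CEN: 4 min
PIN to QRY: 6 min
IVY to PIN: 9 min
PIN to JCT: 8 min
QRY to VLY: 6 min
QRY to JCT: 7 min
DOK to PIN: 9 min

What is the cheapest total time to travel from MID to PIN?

Candidate routes:
MID - CEN - VLY - PIN: 1+8+8 = 17
MID - CEN - JCT - PIN: 1+4+8 = 13
MID - CEN - DOK - PIN: 1+5+9 = 15
MID - CEN - QRY - PIN: 1+3+6 = 10
The minimum is 10 min via MID - CEN - QRY - PIN.

10 min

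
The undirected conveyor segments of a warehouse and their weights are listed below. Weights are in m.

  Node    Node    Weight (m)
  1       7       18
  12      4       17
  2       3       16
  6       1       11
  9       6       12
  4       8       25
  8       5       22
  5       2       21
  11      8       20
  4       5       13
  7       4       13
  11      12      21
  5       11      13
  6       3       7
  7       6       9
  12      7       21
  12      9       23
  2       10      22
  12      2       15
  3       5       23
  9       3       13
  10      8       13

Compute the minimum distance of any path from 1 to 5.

Compare a few routes:
1 - 7 - 4 - 5: 18+13+13 = 44
1 - 6 - 7 - 4 - 5: 11+9+13+13 = 46
1 - 6 - 3 - 5: 11+7+23 = 41
The minimum is 41 m via 1 - 6 - 3 - 5.

41 m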